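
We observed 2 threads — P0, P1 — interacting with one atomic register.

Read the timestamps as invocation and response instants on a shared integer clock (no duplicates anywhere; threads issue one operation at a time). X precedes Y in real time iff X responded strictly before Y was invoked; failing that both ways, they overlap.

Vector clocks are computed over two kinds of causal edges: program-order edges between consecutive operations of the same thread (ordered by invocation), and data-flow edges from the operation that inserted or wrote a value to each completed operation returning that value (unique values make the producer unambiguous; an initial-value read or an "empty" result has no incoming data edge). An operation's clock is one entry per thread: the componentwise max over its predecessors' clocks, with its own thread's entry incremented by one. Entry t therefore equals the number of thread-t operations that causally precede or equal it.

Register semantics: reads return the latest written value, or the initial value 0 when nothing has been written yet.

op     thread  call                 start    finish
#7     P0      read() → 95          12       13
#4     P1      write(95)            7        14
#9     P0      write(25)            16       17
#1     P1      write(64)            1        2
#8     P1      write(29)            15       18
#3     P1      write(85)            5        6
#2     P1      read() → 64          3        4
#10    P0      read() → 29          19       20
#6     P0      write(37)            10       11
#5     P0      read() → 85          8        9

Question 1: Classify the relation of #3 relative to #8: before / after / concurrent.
#3 spans [5,6], #8 spans [15,18]
resp(#3)=6 < inv(#8)=15

before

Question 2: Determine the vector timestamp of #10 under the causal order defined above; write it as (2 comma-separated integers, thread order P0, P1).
VC(#1, invoked at 1): no causal predecessors; +1 on P1 → (0, 1)
#2 (invocation 3): componentwise max over VC(#1)=(0, 1), +1 at P1, giving (0, 2)
#3 (invocation 5): componentwise max over VC(#2)=(0, 2), +1 at P1, giving (0, 3)
#4 (invocation 7): componentwise max over VC(#3)=(0, 3), +1 at P1, giving (0, 4)
#5 (invocation 8): componentwise max over VC(#3)=(0, 3), +1 at P0, giving (1, 3)
#8 (invocation 15): componentwise max over VC(#4)=(0, 4), +1 at P1, giving (0, 5)
#6 (invocation 10): componentwise max over VC(#5)=(1, 3), +1 at P0, giving (2, 3)
#7 (invocation 12): componentwise max over VC(#4)=(0, 4), VC(#6)=(2, 3), +1 at P0, giving (3, 4)
#9 (invocation 16): componentwise max over VC(#7)=(3, 4), +1 at P0, giving (4, 4)
#10 (invocation 19): componentwise max over VC(#8)=(0, 5), VC(#9)=(4, 4), +1 at P0, giving (5, 5)
target: VC(#10) = (5, 5)

(5, 5)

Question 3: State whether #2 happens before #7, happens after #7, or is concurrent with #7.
#2 spans [3,4], #7 spans [12,13]
resp(#2)=4 < inv(#7)=12

before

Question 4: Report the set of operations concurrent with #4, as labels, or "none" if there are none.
#4 spans [7,14]; an op avoiding the whole window 7..14 is ordered, any other is concurrent
#1 [1,2]: before
#2 [3,4]: before
#3 [5,6]: before
#5 [8,9]: concurrent
#6 [10,11]: concurrent
#7 [12,13]: concurrent
#8 [15,18]: after
#9 [16,17]: after
#10 [19,20]: after

#5, #6, #7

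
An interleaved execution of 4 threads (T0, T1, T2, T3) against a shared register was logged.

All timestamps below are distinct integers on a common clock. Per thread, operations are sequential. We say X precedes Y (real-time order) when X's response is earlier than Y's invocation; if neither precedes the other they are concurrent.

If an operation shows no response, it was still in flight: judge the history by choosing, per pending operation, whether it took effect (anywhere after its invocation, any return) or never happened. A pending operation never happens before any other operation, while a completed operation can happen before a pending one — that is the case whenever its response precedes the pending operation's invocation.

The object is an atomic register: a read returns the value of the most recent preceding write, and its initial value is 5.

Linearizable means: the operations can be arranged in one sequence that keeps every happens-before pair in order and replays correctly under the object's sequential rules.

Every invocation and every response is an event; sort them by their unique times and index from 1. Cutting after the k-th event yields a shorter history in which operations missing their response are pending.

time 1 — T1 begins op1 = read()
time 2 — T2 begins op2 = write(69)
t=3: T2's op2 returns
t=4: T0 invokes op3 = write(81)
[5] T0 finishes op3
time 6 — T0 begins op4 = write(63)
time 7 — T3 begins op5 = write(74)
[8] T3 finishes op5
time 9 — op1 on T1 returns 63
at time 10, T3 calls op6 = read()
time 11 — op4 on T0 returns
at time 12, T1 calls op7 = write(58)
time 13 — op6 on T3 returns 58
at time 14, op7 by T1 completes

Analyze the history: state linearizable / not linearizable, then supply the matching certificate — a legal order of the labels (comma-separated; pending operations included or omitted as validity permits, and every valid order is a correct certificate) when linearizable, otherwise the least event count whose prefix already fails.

1. op2 write(69), leaving value 69
2. op3 write(81), leaving value 81
3. op4 write(63), leaving value 63
4. op1 read() → 63, leaving value 63
5. op5 write(74), leaving value 74
6. op7 write(58), leaving value 58
7. op6 read() → 58, leaving value 58

linearizable — witness: op2, op3, op4, op1, op5, op7, op6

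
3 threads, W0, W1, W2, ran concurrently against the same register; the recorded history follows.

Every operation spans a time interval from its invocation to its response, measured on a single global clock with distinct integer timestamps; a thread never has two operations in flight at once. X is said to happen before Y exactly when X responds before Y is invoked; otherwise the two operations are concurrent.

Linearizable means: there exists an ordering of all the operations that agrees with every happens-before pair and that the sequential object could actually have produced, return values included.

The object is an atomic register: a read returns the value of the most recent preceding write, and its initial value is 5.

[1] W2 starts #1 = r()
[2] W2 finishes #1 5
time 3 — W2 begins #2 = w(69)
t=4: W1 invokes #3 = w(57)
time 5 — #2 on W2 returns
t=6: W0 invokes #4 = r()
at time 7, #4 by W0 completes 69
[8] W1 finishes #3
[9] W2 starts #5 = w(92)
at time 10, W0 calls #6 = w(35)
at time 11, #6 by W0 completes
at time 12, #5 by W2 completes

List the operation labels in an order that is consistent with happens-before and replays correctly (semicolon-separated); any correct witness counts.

#1; #2; #4; #3; #5; #6

1. #1 r() → 5, leaving value 5
2. #2 w(69), leaving value 69
3. #4 r() → 69, leaving value 69
4. #3 w(57), leaving value 57
5. #5 w(92), leaving value 92
6. #6 w(35), leaving value 35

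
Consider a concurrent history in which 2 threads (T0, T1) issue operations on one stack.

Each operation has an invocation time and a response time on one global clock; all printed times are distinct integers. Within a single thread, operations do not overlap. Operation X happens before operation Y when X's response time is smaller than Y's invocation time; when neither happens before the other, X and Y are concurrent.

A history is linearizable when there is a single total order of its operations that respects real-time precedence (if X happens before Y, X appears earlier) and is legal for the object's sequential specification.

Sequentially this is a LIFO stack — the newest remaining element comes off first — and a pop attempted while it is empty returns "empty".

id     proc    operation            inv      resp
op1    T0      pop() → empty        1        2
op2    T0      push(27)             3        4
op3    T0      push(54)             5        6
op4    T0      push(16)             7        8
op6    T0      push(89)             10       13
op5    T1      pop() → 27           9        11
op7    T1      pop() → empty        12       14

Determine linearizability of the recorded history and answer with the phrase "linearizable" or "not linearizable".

cut after 10 events: linearizable; cut after 11 events (op5 responds, time 11): not linearizable
a single order respects real time; the 5 completed stack operations fail replay along it
every completion of the 1 pending operation (op6) was checked; none linearizes
for example op1, op2, op3, op4, op5 (pending dropped) fails at step 5: op5 pop() → 27 is not legal there

not linearizable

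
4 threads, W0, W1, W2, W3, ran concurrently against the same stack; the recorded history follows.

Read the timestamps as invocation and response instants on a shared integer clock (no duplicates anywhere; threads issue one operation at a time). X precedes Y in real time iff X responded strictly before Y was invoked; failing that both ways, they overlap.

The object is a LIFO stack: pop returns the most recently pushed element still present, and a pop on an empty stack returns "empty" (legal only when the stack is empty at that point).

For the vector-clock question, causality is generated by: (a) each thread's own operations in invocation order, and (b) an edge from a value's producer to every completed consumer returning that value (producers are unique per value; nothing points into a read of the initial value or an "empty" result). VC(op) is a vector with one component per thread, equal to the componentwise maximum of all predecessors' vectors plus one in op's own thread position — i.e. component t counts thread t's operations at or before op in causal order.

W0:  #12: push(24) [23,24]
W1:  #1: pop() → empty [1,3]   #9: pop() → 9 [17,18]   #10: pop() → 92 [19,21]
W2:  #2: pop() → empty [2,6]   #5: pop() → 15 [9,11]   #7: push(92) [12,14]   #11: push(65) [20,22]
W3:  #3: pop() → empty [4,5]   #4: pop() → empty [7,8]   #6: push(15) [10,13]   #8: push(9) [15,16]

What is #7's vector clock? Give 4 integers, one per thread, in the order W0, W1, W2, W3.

(0, 0, 3, 3)

no predecessors for #3 (invoked 4): W3 increments from zero → (0, 0, 0, 1)
no predecessors for #2 (invoked 2): W2 increments from zero → (0, 0, 1, 0)
no predecessors for #1 (invoked 1): W1 increments from zero → (0, 1, 0, 0)
no predecessors for #12 (invoked 23): W0 increments from zero → (1, 0, 0, 0)
invoked at 7, #4 merges VC(#3)=(0, 0, 0, 1) and bumps W3's slot → (0, 0, 0, 2)
invoked at 10, #6 merges VC(#4)=(0, 0, 0, 2) and bumps W3's slot → (0, 0, 0, 3)
invoked at 15, #8 merges VC(#6)=(0, 0, 0, 3) and bumps W3's slot → (0, 0, 0, 4)
invoked at 9, #5 merges VC(#2)=(0, 0, 1, 0), VC(#6)=(0, 0, 0, 3) and bumps W2's slot → (0, 0, 2, 3)
invoked at 12, #7 merges VC(#5)=(0, 0, 2, 3) and bumps W2's slot → (0, 0, 3, 3)
invoked at 17, #9 merges VC(#1)=(0, 1, 0, 0), VC(#8)=(0, 0, 0, 4) and bumps W1's slot → (0, 2, 0, 4)
invoked at 20, #11 merges VC(#7)=(0, 0, 3, 3) and bumps W2's slot → (0, 0, 4, 3)
invoked at 19, #10 merges VC(#7)=(0, 0, 3, 3), VC(#9)=(0, 2, 0, 4) and bumps W1's slot → (0, 3, 3, 4)
target: VC(#7) = (0, 0, 3, 3)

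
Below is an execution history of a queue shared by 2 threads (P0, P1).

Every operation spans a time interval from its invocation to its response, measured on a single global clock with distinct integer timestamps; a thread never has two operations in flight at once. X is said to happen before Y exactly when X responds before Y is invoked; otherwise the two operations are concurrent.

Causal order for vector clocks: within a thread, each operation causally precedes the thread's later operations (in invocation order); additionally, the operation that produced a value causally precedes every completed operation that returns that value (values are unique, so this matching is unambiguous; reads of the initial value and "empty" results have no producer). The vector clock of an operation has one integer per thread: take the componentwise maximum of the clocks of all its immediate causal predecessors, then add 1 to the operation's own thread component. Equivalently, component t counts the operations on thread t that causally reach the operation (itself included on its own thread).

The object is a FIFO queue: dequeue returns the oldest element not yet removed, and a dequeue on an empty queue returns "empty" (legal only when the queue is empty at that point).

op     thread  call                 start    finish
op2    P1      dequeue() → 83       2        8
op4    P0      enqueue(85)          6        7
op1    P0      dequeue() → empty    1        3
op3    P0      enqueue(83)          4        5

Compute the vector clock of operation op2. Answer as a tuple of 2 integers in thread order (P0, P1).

no predecessors for op1 (invoked 1): P0 increments from zero → (1, 0)
from VC(op1)=(1, 0), op3 (invoked 4) maxes components and bumps P0 → (2, 0)
from VC(op3)=(2, 0), op2 (invoked 2) maxes components and bumps P1 → (2, 1)
from VC(op3)=(2, 0), op4 (invoked 6) maxes components and bumps P0 → (3, 0)
target: VC(op2) = (2, 1)

(2, 1)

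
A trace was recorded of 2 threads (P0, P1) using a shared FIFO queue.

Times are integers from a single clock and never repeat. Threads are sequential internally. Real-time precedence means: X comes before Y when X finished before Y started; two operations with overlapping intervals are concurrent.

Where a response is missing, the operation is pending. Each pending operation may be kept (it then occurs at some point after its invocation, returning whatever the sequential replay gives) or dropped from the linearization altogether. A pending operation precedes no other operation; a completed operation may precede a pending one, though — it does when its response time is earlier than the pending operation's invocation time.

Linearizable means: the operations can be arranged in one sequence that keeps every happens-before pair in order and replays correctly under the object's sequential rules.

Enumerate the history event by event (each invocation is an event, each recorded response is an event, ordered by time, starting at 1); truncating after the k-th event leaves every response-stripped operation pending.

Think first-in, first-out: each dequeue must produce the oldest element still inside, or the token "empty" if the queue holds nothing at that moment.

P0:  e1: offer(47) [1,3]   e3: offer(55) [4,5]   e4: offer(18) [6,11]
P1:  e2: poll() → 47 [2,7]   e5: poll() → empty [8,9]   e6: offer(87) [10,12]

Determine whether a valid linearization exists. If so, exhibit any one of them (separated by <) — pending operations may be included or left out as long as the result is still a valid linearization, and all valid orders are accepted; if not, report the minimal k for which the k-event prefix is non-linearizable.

not linearizable — minimal violating prefix: 9 events

events 1..8 are fine; event 9 — the response of e5 at time 9 — makes the prefix non-linearizable
no legal order exists: 3 real-time-consistent candidates over 4 completed FIFO queue operations, all rejected
no completion choice of the 1 pending operation (e4) rescues it — every subset was tried
e.g. e1, e2, e3, e5 (pending dropped): illegal at step 4, since e5 poll() → empty cannot apply there
e.g. e1, e3, e2, e5 (pending dropped): illegal at step 4, since e5 poll() → empty cannot apply there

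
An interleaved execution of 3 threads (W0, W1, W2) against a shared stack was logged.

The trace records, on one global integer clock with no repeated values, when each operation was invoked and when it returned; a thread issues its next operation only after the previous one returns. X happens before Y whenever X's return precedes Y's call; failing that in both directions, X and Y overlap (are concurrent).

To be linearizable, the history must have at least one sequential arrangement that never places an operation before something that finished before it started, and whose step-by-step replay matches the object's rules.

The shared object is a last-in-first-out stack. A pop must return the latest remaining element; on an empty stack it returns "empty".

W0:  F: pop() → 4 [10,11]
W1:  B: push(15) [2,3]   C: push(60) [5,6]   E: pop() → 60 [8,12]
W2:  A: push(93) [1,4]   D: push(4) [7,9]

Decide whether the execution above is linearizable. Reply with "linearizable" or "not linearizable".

a witness: A, B, C, D, F, E
step 1: A push(93) — stack <93>
step 2: B push(15) — stack <93,15>
step 3: C push(60) — stack <93,15,60>
step 4: D push(4) — stack <93,15,60,4>
step 5: F pop() → 4 — stack <93,15,60>
step 6: E pop() → 60 — stack <93,15>

linearizable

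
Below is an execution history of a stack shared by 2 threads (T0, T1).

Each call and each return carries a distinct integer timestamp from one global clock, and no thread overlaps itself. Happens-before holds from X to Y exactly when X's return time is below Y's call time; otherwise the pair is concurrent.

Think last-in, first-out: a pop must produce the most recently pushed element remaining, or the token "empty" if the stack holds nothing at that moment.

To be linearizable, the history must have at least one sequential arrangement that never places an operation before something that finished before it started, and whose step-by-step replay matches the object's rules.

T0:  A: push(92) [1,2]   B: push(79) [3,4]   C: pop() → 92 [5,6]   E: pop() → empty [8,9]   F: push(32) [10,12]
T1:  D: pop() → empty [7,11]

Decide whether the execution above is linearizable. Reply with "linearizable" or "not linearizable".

already the first 6 events (up to C's response at time 6) admit no linearization; the first 5 still do
exactly one order of the 3 completed ops respects real time; the stack replay fails
take A, B, C: step 3 already fails, because C pop() → 92 cannot occur there

not linearizable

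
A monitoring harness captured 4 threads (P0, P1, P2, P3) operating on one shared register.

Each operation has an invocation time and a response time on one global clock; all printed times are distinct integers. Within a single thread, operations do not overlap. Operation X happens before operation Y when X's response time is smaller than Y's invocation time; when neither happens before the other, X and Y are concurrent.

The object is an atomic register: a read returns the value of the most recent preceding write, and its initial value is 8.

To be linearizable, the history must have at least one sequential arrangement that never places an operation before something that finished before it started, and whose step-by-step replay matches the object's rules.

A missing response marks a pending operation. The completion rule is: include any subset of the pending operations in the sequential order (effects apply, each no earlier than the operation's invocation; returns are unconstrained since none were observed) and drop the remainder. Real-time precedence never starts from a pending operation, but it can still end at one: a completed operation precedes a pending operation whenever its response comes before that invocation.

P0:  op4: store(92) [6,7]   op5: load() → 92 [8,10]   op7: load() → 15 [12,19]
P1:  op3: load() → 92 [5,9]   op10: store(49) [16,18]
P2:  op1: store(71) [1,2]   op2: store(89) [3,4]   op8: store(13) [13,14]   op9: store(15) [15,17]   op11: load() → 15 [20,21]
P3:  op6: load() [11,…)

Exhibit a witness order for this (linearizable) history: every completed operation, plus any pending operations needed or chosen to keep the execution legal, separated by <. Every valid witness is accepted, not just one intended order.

1. op1 store(71), leaving value 71
2. op2 store(89), leaving value 89
3. op4 store(92), leaving value 92
4. op3 load() → 92, leaving value 92
5. op5 load() → 92, leaving value 92
6. op6 load() (pending, included), leaving value 92
7. op8 store(13), leaving value 13
8. op10 store(49), leaving value 49
9. op9 store(15), leaving value 15
10. op7 load() → 15, leaving value 15
11. op11 load() → 15, leaving value 15

op1 < op2 < op4 < op3 < op5 < op6 < op8 < op10 < op9 < op7 < op11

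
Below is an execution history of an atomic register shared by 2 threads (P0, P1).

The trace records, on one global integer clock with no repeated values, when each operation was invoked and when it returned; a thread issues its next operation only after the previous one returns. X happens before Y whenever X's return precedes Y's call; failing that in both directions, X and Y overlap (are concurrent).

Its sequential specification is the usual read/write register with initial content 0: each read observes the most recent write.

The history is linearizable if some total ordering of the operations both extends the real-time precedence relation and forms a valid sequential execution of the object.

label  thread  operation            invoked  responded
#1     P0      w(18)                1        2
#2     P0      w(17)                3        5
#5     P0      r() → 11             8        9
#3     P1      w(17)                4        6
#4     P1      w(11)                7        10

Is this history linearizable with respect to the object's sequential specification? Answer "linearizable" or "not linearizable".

linearizable

a witness: #1, #2, #3, #4, #5
after step 1 (#1 w(18)): value 18
after step 2 (#2 w(17)): value 17
after step 3 (#3 w(17)): value 17
after step 4 (#4 w(11)): value 11
after step 5 (#5 r() → 11): value 11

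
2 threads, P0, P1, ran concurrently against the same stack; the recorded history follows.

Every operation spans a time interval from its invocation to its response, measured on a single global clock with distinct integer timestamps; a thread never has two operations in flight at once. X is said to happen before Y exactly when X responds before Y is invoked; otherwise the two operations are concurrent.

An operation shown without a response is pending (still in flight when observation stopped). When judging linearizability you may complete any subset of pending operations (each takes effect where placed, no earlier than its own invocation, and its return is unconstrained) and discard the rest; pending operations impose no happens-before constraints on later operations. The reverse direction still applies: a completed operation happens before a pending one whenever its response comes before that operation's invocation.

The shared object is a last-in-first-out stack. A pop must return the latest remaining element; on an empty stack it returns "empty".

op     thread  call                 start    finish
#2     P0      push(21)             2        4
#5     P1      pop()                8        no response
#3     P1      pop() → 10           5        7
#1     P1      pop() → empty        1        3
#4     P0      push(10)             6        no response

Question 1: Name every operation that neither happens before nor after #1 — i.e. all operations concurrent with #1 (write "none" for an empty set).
#2

#1 spans [1,3]: anything still running between times 1 and 3 counts as concurrent
#2 [2,4]: concurrent
#3 [5,7]: after
#4 [6,…): after
#5 [8,…): after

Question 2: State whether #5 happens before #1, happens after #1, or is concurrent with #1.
after

#5 spans [8,…), #1 spans [1,3]
resp(#1)=3 < inv(#5)=8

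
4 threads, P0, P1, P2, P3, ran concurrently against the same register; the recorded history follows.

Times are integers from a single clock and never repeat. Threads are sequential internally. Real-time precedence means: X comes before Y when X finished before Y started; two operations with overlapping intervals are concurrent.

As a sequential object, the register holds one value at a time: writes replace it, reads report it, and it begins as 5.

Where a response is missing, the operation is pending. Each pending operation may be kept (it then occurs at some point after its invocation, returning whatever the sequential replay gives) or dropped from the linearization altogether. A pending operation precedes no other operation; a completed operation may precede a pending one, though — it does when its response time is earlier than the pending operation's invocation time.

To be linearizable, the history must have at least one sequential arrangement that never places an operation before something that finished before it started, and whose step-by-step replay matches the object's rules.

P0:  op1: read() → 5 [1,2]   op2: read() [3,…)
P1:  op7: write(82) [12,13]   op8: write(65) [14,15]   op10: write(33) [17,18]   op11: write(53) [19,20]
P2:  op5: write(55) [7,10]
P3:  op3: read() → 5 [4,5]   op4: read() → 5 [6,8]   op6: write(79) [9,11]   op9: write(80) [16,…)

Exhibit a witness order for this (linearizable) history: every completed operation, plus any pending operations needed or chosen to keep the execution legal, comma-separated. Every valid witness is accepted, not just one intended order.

after step 1 (op1 read() → 5): value 5
after step 2 (op2 read() (pending, included)): value 5
after step 3 (op3 read() → 5): value 5
after step 4 (op4 read() → 5): value 5
after step 5 (op5 write(55)): value 55
after step 6 (op6 write(79)): value 79
after step 7 (op7 write(82)): value 82
after step 8 (op8 write(65)): value 65
after step 9 (op9 write(80) (pending, included)): value 80
after step 10 (op10 write(33)): value 33
after step 11 (op11 write(53)): value 53

op1, op2, op3, op4, op5, op6, op7, op8, op9, op10, op11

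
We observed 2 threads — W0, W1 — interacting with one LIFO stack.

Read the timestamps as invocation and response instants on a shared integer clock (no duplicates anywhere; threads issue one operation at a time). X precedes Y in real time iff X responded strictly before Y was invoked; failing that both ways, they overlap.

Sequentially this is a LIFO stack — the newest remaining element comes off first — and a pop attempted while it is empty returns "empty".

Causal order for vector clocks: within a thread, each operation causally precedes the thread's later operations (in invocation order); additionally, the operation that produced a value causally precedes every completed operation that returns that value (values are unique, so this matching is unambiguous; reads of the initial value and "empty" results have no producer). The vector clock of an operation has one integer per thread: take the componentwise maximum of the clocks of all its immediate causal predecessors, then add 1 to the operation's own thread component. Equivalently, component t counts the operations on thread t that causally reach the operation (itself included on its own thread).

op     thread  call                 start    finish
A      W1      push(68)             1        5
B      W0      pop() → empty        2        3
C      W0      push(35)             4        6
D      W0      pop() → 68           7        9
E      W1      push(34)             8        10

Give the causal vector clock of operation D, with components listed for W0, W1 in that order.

(3, 1)

VC(A, invoked at 1): no causal predecessors; +1 on W1 → (0, 1)
VC(B, invoked at 2): no causal predecessors; +1 on W0 → (1, 0)
invoked at 8, E merges VC(A)=(0, 1) and bumps W1's slot → (0, 2)
invoked at 4, C merges VC(B)=(1, 0) and bumps W0's slot → (2, 0)
invoked at 7, D merges VC(A)=(0, 1), VC(C)=(2, 0) and bumps W0's slot → (3, 1)
target: VC(D) = (3, 1)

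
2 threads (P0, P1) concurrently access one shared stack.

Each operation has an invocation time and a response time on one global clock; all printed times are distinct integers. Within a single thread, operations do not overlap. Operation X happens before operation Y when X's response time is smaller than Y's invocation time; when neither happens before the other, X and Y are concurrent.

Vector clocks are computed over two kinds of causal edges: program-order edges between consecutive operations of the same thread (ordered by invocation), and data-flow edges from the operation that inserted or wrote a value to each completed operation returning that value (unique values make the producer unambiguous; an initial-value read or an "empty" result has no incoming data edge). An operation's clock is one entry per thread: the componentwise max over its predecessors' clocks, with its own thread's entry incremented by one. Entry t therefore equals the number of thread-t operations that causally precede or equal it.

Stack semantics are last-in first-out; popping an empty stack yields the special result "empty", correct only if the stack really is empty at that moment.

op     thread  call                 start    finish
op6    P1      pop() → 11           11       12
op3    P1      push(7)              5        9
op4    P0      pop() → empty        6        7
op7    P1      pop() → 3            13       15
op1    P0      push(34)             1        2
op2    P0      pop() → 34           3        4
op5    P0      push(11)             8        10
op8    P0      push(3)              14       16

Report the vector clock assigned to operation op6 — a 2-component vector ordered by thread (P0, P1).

(4, 2)

VC(op3, invoked at 5): no causal predecessors; +1 on P1 → (0, 1)
VC(op1, invoked at 1): no causal predecessors; +1 on P0 → (1, 0)
VC(op2, invoked at 3): max of VC(op1)=(1, 0), then +1 on thread P0 → (2, 0)
VC(op4, invoked at 6): max of VC(op2)=(2, 0), then +1 on thread P0 → (3, 0)
VC(op5, invoked at 8): max of VC(op4)=(3, 0), then +1 on thread P0 → (4, 0)
VC(op8, invoked at 14): max of VC(op5)=(4, 0), then +1 on thread P0 → (5, 0)
VC(op6, invoked at 11): max of VC(op3)=(0, 1), VC(op5)=(4, 0), then +1 on thread P1 → (4, 2)
VC(op7, invoked at 13): max of VC(op6)=(4, 2), VC(op8)=(5, 0), then +1 on thread P1 → (5, 3)
target: VC(op6) = (4, 2)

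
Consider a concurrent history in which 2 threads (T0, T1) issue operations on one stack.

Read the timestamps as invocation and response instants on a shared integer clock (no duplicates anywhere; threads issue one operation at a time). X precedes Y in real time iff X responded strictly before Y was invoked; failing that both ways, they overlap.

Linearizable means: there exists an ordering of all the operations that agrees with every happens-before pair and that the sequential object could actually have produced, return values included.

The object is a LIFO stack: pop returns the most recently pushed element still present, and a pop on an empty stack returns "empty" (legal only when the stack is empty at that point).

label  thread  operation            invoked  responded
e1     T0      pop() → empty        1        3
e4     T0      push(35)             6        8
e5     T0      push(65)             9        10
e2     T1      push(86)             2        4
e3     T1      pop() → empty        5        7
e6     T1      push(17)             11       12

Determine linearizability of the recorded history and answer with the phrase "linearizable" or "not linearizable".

not linearizable

events 1..6 are fine; event 7 — the response of e3 at time 7 — makes the prefix non-linearizable
2 orders of the 3 completed stack ops respect real time; none is legal
no completion choice of the 1 pending operation (e4) rescues it — every subset was tried
take e1, e2, e3 (pending dropped): step 3 already fails, because e3 pop() → empty cannot occur there
take e2, e1, e3 (pending dropped): step 2 already fails, because e1 pop() → empty cannot occur there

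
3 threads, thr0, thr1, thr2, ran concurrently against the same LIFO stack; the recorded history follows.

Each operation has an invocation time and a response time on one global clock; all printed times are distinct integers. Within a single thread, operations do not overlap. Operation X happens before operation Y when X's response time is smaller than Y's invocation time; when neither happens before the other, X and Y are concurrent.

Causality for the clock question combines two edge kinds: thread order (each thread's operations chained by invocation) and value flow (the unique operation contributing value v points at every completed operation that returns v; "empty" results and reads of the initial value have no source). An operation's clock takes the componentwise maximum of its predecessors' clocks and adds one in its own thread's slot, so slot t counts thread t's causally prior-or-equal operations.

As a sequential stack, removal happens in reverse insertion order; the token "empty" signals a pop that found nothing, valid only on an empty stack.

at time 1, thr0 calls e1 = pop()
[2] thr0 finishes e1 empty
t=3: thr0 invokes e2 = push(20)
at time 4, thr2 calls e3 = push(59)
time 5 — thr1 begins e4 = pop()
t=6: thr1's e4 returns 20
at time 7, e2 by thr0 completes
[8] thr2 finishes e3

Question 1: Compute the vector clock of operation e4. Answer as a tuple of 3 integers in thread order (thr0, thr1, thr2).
Answer: (2, 1, 0)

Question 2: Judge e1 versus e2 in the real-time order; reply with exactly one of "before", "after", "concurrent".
Answer: before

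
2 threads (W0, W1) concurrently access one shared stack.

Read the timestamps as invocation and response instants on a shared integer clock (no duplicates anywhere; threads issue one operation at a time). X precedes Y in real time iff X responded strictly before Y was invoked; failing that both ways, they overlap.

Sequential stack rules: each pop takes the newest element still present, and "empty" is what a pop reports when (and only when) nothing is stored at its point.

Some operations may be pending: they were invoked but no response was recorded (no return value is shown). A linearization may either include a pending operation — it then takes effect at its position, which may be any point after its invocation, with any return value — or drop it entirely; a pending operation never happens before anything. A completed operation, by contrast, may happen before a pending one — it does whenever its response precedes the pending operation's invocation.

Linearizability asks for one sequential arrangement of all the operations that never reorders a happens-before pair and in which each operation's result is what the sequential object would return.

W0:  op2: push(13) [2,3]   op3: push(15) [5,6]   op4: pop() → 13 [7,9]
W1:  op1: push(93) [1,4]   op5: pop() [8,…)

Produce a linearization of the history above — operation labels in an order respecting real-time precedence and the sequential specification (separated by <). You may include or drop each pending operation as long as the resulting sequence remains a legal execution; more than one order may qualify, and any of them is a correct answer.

op1 < op2 < op3 < op5 < op4

step 1: op1 push(93) — stack <93>
step 2: op2 push(13) — stack <93,13>
step 3: op3 push(15) — stack <93,13,15>
step 4: op5 pop() (pending, included) — stack <93,13>
step 5: op4 pop() → 13 — stack <93>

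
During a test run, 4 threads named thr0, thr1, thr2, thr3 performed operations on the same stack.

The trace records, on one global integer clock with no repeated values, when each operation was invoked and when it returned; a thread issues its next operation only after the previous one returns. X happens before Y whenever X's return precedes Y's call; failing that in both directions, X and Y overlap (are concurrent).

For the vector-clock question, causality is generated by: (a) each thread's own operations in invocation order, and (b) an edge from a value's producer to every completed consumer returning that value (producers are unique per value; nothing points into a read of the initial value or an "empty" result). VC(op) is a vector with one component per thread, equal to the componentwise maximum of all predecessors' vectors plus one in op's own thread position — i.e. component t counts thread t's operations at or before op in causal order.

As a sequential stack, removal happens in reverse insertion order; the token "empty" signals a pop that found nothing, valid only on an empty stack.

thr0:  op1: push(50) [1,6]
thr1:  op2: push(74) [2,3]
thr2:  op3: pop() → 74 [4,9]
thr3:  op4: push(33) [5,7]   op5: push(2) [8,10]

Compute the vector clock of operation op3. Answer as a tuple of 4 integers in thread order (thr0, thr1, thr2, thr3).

invoked at 5, op4 has no predecessors; its own thr3 bump gives (0, 0, 0, 1)
invoked at 2, op2 has no predecessors; its own thr1 bump gives (0, 1, 0, 0)
invoked at 1, op1 has no predecessors; its own thr0 bump gives (1, 0, 0, 0)
op5, invoked 8, takes VC(op4)=(0, 0, 0, 1) under max, adds 1 for thr3 → (0, 0, 0, 2)
op3, invoked 4, takes VC(op2)=(0, 1, 0, 0) under max, adds 1 for thr2 → (0, 1, 1, 0)
target: VC(op3) = (0, 1, 1, 0)

(0, 1, 1, 0)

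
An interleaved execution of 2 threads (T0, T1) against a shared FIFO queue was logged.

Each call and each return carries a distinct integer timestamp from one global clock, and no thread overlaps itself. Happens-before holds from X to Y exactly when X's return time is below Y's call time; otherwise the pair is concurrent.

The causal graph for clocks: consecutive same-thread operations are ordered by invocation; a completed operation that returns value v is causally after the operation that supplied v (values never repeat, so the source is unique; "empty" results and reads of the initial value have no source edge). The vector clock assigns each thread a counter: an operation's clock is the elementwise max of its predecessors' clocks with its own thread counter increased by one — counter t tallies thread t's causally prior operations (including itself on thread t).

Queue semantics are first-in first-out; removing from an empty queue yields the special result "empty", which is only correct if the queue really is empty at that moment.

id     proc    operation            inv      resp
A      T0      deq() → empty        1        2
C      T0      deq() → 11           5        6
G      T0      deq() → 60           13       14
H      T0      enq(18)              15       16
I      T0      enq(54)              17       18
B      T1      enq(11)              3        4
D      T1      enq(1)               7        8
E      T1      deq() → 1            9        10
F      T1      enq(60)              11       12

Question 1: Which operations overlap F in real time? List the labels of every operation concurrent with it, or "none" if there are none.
none

F spans [11,12]: anything still running between times 11 and 12 counts as concurrent
A [1,2]: before
B [3,4]: before
C [5,6]: before
D [7,8]: before
E [9,10]: before
G [13,14]: after
H [15,16]: after
I [17,18]: after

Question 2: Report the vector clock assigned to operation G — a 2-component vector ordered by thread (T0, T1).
(3, 4)

invoked at 3, B has no predecessors; its own T1 bump gives (0, 1)
invoked at 1, A has no predecessors; its own T0 bump gives (1, 0)
VC(D, invoked at 7): max of VC(B)=(0, 1), then +1 on thread T1 → (0, 2)
VC(E, invoked at 9): max of VC(D)=(0, 2), then +1 on thread T1 → (0, 3)
VC(C, invoked at 5): max of VC(A)=(1, 0), VC(B)=(0, 1), then +1 on thread T0 → (2, 1)
VC(F, invoked at 11): max of VC(E)=(0, 3), then +1 on thread T1 → (0, 4)
VC(G, invoked at 13): max of VC(C)=(2, 1), VC(F)=(0, 4), then +1 on thread T0 → (3, 4)
VC(H, invoked at 15): max of VC(G)=(3, 4), then +1 on thread T0 → (4, 4)
VC(I, invoked at 17): max of VC(H)=(4, 4), then +1 on thread T0 → (5, 4)
target: VC(G) = (3, 4)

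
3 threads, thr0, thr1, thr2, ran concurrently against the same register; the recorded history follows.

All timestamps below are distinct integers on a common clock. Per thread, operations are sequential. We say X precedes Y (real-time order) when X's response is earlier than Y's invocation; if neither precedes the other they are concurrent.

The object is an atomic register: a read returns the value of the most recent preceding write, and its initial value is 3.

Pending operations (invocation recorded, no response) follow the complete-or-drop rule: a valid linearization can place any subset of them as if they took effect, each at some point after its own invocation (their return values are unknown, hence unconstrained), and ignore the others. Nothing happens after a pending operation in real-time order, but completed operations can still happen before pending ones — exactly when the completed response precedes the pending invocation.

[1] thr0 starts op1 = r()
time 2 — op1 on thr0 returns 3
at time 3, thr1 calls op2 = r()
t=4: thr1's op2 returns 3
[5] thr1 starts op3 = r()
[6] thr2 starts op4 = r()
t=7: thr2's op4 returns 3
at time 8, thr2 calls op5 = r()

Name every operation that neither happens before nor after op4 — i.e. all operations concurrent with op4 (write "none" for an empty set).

overlap test against op4 [6,7]: concurrent iff the interval meets 6..7
op1 [1,2]: before
op2 [3,4]: before
op3 [5,…): concurrent
op5 [8,…): after

op3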